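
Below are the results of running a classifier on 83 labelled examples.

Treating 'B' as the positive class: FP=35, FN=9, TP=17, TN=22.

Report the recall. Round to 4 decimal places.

0.6538

Recall = TP/(TP+FN) = 17/(17+9) = 17/26 = 0.6538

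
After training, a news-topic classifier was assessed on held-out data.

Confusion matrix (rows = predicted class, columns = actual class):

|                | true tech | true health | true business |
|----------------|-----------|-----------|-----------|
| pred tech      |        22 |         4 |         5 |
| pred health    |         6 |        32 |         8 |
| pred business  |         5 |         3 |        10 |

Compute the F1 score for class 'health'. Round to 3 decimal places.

0.753

Treat 'health' as positive and all other classes as negative.
F1 score = 2·TP/(2·TP+FP+FN).
health: TP=32, FP=6+8=14, FN=4+3=7 → 64/85 = 0.7529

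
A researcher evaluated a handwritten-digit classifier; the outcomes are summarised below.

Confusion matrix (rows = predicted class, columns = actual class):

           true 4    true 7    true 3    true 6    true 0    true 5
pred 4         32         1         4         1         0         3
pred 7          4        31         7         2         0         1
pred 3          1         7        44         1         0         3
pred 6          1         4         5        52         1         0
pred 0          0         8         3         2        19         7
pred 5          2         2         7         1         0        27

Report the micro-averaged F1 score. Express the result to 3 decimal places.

0.724

Micro-averaging pools counts across classes: ΣTP=205, ΣFP=78, ΣFN=78.
Micro-F1 score = 2·TP/(2·TP+FP+FN) on pooled counts = 0.724 (equals overall accuracy in single-label multiclass).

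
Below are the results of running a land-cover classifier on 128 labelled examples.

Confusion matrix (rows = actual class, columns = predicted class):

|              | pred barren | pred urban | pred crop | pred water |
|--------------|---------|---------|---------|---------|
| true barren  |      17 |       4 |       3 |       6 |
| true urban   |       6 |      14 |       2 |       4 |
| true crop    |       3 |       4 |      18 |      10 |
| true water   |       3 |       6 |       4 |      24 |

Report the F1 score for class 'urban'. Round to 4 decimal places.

0.5185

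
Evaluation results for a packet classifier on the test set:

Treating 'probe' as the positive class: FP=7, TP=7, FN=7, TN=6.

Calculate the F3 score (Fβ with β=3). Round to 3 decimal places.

Fβ = (1+β²)·TP / ((1+β²)·TP + β²·FN + FP), with β²=9
= 10·7 / (10·7 + 9·7 + 7) = 0.500

0.500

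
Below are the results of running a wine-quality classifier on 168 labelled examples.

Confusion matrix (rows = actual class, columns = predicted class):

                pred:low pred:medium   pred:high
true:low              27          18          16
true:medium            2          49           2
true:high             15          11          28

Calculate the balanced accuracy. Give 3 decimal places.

0.629

Balanced accuracy = mean of per-class recall.
  low: recall = 27/61 = 0.4426
  medium: recall = 49/53 = 0.9245
  high: recall = 28/54 = 0.5185
Mean = (0.4426 + 0.9245 + 0.5185) / 3 = 0.629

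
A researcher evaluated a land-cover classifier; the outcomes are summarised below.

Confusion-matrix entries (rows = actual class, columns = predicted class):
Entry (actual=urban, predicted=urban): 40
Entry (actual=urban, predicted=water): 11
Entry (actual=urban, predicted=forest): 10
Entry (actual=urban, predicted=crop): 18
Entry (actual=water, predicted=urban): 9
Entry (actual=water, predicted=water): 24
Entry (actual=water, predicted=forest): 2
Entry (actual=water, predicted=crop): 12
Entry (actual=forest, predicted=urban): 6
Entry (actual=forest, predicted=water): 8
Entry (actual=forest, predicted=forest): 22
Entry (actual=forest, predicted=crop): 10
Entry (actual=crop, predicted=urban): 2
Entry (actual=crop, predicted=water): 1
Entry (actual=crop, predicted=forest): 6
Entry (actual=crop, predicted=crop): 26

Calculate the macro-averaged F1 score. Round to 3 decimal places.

0.536

Per-class F1 score (2·TP/(2·TP+FP+FN)):
  urban: TP=40, FP=9+6+2=17, FN=11+10+18=39 → 80/136 = 0.5882
  water: TP=24, FP=11+8+1=20, FN=9+2+12=23 → 48/91 = 0.5275
  forest: TP=22, FP=10+2+6=18, FN=6+8+10=24 → 44/86 = 0.5116
  crop: TP=26, FP=18+12+10=40, FN=2+1+6=9 → 52/101 = 0.5149
Macro-F1 score = mean = (0.5882 + 0.5275 + 0.5116 + 0.5149) / 4 = 0.536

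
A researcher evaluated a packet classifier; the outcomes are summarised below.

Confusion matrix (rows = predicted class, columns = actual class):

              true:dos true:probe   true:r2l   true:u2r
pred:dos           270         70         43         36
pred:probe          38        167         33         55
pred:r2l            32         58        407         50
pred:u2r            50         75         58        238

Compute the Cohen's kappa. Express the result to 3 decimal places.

0.520

Observed agreement pₒ = trace/N = 1082/1680 = 0.6440
Expected agreement pₑ = Σ (rowᵢ·colᵢ)/N² = (390·419 + 370·293 + 541·547 + 379·421)/1680² = 0.2577
κ = (pₒ − pₑ)/(1 − pₑ) = (0.6440 − 0.2577)/(1 − 0.2577) = 0.520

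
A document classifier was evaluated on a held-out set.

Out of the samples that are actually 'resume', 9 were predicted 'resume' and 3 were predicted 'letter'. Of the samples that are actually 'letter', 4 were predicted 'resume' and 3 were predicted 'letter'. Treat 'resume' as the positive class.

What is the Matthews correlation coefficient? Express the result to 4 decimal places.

0.1853

MCC = (TP·TN − FP·FN) / √((TP+FP)(TP+FN)(TN+FP)(TN+FN))
Numerator = 9·3 − 4·3 = 15
Denominator = √(13·12·7·6) = √6552 = 80.9444
MCC = 15 / 80.9444 = 0.1853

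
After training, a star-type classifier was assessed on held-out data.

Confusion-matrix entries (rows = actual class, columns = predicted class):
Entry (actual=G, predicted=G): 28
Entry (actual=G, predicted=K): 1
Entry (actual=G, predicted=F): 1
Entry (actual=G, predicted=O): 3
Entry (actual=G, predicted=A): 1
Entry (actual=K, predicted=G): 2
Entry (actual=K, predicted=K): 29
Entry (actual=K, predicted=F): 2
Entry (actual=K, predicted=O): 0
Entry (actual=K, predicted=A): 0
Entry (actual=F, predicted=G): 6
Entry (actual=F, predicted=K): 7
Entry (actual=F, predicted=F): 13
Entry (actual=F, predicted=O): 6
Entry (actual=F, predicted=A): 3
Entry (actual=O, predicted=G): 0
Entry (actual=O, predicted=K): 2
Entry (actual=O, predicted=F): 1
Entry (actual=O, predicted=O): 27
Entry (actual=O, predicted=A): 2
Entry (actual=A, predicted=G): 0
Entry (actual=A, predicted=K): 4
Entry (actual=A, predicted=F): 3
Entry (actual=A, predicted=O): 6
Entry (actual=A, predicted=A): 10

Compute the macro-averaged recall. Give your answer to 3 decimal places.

Per-class recall (TP/(TP+FN)):
  G: TP=28, FN=1+1+3+1=6 → 28/34 = 0.8235
  K: TP=29, FN=2+2+0+0=4 → 29/33 = 0.8788
  F: TP=13, FN=6+7+6+3=22 → 13/35 = 0.3714
  O: TP=27, FN=0+2+1+2=5 → 27/32 = 0.8438
  A: TP=10, FN=0+4+3+6=13 → 10/23 = 0.4348
Macro-recall = mean = (0.8235 + 0.8788 + 0.3714 + 0.8438 + 0.4348) / 5 = 0.670

0.670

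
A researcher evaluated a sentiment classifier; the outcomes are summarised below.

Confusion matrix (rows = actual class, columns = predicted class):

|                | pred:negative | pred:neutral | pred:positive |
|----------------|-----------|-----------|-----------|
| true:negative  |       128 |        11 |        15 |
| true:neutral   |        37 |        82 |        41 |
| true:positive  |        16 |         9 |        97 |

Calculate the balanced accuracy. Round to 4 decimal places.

Balanced accuracy = mean of per-class recall.
  negative: recall = 128/154 = 0.83117
  neutral: recall = 82/160 = 0.51250
  positive: recall = 97/122 = 0.79508
Mean = (0.83117 + 0.51250 + 0.79508) / 3 = 0.7129

0.7129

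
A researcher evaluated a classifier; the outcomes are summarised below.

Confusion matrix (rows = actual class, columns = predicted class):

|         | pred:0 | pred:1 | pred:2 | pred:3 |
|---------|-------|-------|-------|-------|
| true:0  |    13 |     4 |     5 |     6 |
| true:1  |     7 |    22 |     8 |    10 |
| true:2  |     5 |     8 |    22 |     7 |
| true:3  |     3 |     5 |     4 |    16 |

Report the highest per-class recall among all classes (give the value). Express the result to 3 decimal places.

Per-class recall (TP/(TP+FN)):
  0: TP=13, FN=4+5+6=15 → 13/28 = 0.4643
  1: TP=22, FN=7+8+10=25 → 22/47 = 0.4681
  2: TP=22, FN=5+8+7=20 → 22/42 = 0.5238
  3: TP=16, FN=3+5+4=12 → 16/28 = 0.5714
Highest is class '3' with recall = 0.571.

0.571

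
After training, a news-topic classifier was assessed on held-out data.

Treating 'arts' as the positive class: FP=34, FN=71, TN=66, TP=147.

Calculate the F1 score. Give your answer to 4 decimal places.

Precision = TP/(TP+FP) = 147/181 = 0.8122
Recall = TP/(TP+FN) = 147/218 = 0.6743
F1 = 2·TP/(2·TP+FP+FN) = 294/399 = 0.7368

0.7368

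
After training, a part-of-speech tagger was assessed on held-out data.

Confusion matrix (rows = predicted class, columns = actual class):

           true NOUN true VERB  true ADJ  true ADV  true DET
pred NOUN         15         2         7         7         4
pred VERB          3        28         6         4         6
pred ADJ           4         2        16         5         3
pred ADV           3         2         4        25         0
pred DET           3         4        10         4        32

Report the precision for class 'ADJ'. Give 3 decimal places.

0.533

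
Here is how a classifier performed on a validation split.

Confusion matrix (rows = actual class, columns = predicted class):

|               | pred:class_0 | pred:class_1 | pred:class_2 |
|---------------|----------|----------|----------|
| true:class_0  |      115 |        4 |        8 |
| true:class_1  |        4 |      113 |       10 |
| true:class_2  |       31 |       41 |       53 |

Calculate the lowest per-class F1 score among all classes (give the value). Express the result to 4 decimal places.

0.5408

Per-class F1 score (2·TP/(2·TP+FP+FN)):
  class_0: TP=115, FP=4+31=35, FN=4+8=12 → 230/277 = 0.83032
  class_1: TP=113, FP=4+41=45, FN=4+10=14 → 226/285 = 0.79298
  class_2: TP=53, FP=8+10=18, FN=31+41=72 → 106/196 = 0.54082
Lowest is class 'class_2' with F1 score = 0.5408.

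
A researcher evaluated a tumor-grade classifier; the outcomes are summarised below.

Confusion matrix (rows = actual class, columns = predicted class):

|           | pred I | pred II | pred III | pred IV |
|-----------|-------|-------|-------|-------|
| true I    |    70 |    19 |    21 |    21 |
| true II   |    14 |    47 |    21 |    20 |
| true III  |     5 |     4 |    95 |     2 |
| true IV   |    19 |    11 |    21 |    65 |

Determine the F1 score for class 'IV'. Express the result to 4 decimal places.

Treat 'IV' as positive and all other classes as negative.
F1 score = 2·TP/(2·TP+FP+FN).
IV: TP=65, FP=21+20+2=43, FN=19+11+21=51 → 130/224 = 0.58036

0.5804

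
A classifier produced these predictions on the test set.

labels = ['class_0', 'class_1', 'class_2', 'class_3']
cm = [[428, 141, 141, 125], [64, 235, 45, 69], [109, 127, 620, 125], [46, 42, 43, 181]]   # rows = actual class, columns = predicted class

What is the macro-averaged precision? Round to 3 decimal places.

0.546

Per-class precision (TP/(TP+FP)):
  class_0: TP=428, FP=64+109+46=219 → 428/647 = 0.6615
  class_1: TP=235, FP=141+127+42=310 → 235/545 = 0.4312
  class_2: TP=620, FP=141+45+43=229 → 620/849 = 0.7303
  class_3: TP=181, FP=125+69+125=319 → 181/500 = 0.3620
Macro-precision = mean = (0.6615 + 0.4312 + 0.7303 + 0.3620) / 4 = 0.546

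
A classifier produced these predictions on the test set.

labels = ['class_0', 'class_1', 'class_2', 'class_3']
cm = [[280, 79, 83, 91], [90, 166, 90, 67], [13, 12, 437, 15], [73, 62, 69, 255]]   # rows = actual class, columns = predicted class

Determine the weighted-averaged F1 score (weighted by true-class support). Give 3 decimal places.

Per-class F1 score (2·TP/(2·TP+FP+FN)):
  class_0: TP=280, FP=90+13+73=176, FN=79+83+91=253 → 560/989 = 0.5662
  class_1: TP=166, FP=79+12+62=153, FN=90+90+67=247 → 332/732 = 0.4536
  class_2: TP=437, FP=83+90+69=242, FN=13+12+15=40 → 874/1156 = 0.7561
  class_3: TP=255, FP=91+67+15=173, FN=73+62+69=204 → 510/887 = 0.5750
Weighted-F1 score = Σ (supportᵢ/N)·F1 scoreᵢ with N=1882: (533/1882)·0.5662 + (413/1882)·0.4536 + (477/1882)·0.7561 + (459/1882)·0.5750 = 0.592

0.592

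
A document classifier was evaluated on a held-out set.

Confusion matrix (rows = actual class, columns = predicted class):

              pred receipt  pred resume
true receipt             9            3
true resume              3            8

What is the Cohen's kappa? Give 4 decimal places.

Observed agreement pₒ = trace/N = 17/23 = 0.73913
Expected agreement pₑ = Σ (rowᵢ·colᵢ)/N² = (12·12 + 11·11)/23² = 0.50095
κ = (pₒ − pₑ)/(1 − pₑ) = (0.73913 − 0.50095)/(1 − 0.50095) = 0.4773

0.4773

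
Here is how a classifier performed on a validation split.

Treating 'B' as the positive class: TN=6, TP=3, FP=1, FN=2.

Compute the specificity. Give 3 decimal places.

0.857

Specificity = TN/(TN+FP) = 6/(6+1) = 0.857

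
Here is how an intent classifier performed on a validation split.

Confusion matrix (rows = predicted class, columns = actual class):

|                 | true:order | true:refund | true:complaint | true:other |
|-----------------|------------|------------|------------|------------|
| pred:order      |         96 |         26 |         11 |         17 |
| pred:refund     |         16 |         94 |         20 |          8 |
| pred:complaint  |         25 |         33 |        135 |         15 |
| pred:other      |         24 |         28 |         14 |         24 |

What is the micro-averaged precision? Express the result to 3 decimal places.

0.596

Micro-averaging pools counts across classes: ΣTP=349, ΣFP=237, ΣFN=237.
Micro-precision = TP/(TP+FP) on pooled counts = 0.596 (equals overall accuracy in single-label multiclass).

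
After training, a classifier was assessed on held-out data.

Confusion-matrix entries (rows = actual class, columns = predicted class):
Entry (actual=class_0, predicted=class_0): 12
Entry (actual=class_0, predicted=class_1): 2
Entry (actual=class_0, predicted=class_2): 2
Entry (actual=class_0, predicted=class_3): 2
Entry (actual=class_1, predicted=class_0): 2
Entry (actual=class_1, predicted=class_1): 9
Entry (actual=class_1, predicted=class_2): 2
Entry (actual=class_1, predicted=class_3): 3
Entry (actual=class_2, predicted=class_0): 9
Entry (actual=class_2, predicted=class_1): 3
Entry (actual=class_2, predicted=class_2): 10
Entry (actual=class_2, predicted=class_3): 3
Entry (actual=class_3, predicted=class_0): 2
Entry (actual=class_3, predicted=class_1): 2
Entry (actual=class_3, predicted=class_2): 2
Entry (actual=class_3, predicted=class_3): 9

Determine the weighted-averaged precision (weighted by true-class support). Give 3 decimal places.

Per-class precision (TP/(TP+FP)):
  class_0: TP=12, FP=2+9+2=13 → 12/25 = 0.4800
  class_1: TP=9, FP=2+3+2=7 → 9/16 = 0.5625
  class_2: TP=10, FP=2+2+2=6 → 10/16 = 0.6250
  class_3: TP=9, FP=2+3+3=8 → 9/17 = 0.5294
Weighted-precision = Σ (supportᵢ/N)·precisionᵢ with N=74: (18/74)·0.4800 + (16/74)·0.5625 + (25/74)·0.6250 + (15/74)·0.5294 = 0.557

0.557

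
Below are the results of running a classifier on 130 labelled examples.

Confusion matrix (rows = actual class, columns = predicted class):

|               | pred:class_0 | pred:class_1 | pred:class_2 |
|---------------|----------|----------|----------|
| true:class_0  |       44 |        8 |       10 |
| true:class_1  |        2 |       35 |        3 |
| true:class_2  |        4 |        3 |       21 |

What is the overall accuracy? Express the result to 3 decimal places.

0.769

Accuracy = trace / total = (44+35+21=100) / 130 = 100/130 = 0.769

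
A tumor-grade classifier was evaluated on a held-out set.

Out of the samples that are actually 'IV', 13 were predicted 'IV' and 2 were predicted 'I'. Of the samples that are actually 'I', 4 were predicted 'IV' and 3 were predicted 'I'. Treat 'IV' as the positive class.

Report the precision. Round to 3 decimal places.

Precision = TP/(TP+FP) = 13/(13+4) = 13/17 = 0.765

0.765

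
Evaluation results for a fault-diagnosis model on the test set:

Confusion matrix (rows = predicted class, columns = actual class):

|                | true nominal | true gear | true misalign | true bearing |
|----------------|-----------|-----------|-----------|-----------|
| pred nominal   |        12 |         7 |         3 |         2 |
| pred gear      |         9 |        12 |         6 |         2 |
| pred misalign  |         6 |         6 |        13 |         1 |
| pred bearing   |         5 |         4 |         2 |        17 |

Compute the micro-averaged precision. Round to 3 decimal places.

Micro-averaging pools counts across classes: ΣTP=54, ΣFP=53, ΣFN=53.
Micro-precision = TP/(TP+FP) on pooled counts = 0.505 (equals overall accuracy in single-label multiclass).

0.505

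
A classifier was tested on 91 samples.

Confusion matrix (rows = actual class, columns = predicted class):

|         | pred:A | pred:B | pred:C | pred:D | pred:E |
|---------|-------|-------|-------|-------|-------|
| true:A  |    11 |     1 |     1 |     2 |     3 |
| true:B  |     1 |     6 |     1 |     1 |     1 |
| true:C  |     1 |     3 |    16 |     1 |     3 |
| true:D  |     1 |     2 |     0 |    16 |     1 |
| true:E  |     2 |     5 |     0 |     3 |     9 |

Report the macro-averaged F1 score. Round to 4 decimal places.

Per-class F1 score (2·TP/(2·TP+FP+FN)):
  A: TP=11, FP=1+1+1+2=5, FN=1+1+2+3=7 → 22/34 = 0.64706
  B: TP=6, FP=1+3+2+5=11, FN=1+1+1+1=4 → 12/27 = 0.44444
  C: TP=16, FP=1+1+0+0=2, FN=1+3+1+3=8 → 32/42 = 0.76190
  D: TP=16, FP=2+1+1+3=7, FN=1+2+0+1=4 → 32/43 = 0.74419
  E: TP=9, FP=3+1+3+1=8, FN=2+5+0+3=10 → 18/36 = 0.50000
Macro-F1 score = mean = (0.64706 + 0.44444 + 0.76190 + 0.74419 + 0.50000) / 5 = 0.6195

0.6195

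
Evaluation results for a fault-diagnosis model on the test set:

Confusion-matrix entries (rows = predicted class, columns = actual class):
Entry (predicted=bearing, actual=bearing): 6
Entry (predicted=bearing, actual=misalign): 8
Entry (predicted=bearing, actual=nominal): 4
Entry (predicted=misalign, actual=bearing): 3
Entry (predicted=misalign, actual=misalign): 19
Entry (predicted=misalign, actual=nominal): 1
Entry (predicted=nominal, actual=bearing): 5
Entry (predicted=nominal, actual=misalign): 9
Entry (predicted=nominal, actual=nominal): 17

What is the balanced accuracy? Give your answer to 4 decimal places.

0.5764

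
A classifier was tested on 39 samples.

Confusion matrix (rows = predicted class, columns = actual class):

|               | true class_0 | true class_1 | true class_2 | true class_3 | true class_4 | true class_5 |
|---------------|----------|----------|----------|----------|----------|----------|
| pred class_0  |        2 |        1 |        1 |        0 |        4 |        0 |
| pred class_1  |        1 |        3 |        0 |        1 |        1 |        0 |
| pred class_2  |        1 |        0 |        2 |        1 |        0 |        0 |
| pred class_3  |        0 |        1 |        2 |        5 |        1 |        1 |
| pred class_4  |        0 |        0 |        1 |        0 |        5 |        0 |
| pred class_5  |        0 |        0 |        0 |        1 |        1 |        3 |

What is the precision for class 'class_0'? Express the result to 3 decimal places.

0.250

precision = TP/(TP+FP).
class_0: TP=2, FP=1+1+0+4+0=6 → 2/8 = 0.2500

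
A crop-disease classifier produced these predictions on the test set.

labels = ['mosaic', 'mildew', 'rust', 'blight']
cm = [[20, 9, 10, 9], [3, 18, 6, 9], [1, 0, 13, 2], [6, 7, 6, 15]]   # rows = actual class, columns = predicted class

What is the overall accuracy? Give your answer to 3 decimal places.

Accuracy = trace / total = (20+18+13+15=66) / 134 = 66/134 = 0.493

0.493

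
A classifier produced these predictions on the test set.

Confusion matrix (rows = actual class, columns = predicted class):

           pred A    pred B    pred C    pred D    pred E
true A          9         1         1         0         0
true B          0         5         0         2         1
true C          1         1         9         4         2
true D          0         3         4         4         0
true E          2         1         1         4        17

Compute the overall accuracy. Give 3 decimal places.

0.611

Accuracy = trace / total = (9+5+9+4+17=44) / 72 = 44/72 = 0.611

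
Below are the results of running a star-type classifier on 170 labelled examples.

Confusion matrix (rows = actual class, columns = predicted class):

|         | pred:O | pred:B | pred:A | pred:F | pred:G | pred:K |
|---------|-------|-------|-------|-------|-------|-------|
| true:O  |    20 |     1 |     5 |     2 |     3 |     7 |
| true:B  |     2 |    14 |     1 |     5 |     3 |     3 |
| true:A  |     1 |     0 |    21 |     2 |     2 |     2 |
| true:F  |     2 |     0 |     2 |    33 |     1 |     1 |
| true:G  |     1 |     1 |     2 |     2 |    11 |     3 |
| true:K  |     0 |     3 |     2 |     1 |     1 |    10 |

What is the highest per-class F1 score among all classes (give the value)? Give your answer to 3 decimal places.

Per-class F1 score (2·TP/(2·TP+FP+FN)):
  O: TP=20, FP=2+1+2+1+0=6, FN=1+5+2+3+7=18 → 40/64 = 0.6250
  B: TP=14, FP=1+0+0+1+3=5, FN=2+1+5+3+3=14 → 28/47 = 0.5957
  A: TP=21, FP=5+1+2+2+2=12, FN=1+0+2+2+2=7 → 42/61 = 0.6885
  F: TP=33, FP=2+5+2+2+1=12, FN=2+0+2+1+1=6 → 66/84 = 0.7857
  G: TP=11, FP=3+3+2+1+1=10, FN=1+1+2+2+3=9 → 22/41 = 0.5366
  K: TP=10, FP=7+3+2+1+3=16, FN=0+3+2+1+1=7 → 20/43 = 0.4651
Highest is class 'F' with F1 score = 0.786.

0.786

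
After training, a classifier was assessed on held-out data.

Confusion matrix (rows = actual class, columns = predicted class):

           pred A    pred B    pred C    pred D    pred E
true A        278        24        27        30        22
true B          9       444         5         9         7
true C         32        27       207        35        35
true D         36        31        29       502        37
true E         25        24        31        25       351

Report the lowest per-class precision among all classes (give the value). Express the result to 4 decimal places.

0.6923

Per-class precision (TP/(TP+FP)):
  A: TP=278, FP=9+32+36+25=102 → 278/380 = 0.73158
  B: TP=444, FP=24+27+31+24=106 → 444/550 = 0.80727
  C: TP=207, FP=27+5+29+31=92 → 207/299 = 0.69231
  D: TP=502, FP=30+9+35+25=99 → 502/601 = 0.83527
  E: TP=351, FP=22+7+35+37=101 → 351/452 = 0.77655
Lowest is class 'C' with precision = 0.6923.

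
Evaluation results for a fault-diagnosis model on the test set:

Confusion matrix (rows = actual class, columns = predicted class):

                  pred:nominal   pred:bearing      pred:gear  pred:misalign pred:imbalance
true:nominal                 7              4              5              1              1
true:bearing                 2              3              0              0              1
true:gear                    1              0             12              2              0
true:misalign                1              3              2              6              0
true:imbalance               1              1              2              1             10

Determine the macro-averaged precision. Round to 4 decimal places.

Per-class precision (TP/(TP+FP)):
  nominal: TP=7, FP=2+1+1+1=5 → 7/12 = 0.58333
  bearing: TP=3, FP=4+0+3+1=8 → 3/11 = 0.27273
  gear: TP=12, FP=5+0+2+2=9 → 12/21 = 0.57143
  misalign: TP=6, FP=1+0+2+1=4 → 6/10 = 0.60000
  imbalance: TP=10, FP=1+1+0+0=2 → 10/12 = 0.83333
Macro-precision = mean = (0.58333 + 0.27273 + 0.57143 + 0.60000 + 0.83333) / 5 = 0.5722

0.5722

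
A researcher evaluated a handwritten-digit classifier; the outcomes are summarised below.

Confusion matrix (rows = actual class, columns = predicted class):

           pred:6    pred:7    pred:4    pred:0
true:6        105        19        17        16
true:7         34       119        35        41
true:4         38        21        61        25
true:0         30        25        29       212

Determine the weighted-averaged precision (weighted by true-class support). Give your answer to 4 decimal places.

0.6088

Per-class precision (TP/(TP+FP)):
  6: TP=105, FP=34+38+30=102 → 105/207 = 0.50725
  7: TP=119, FP=19+21+25=65 → 119/184 = 0.64674
  4: TP=61, FP=17+35+29=81 → 61/142 = 0.42958
  0: TP=212, FP=16+41+25=82 → 212/294 = 0.72109
Weighted-precision = Σ (supportᵢ/N)·precisionᵢ with N=827: (157/827)·0.50725 + (229/827)·0.64674 + (145/827)·0.42958 + (296/827)·0.72109 = 0.6088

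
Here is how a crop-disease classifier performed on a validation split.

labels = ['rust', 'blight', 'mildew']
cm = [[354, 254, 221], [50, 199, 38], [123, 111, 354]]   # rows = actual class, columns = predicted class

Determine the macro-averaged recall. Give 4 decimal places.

0.5741

Per-class recall (TP/(TP+FN)):
  rust: TP=354, FN=254+221=475 → 354/829 = 0.42702
  blight: TP=199, FN=50+38=88 → 199/287 = 0.69338
  mildew: TP=354, FN=123+111=234 → 354/588 = 0.60204
Macro-recall = mean = (0.42702 + 0.69338 + 0.60204) / 3 = 0.5741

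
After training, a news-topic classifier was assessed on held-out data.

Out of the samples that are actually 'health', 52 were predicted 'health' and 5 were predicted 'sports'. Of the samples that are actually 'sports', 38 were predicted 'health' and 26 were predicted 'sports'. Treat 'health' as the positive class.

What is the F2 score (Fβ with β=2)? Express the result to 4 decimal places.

Fβ = (1+β²)·TP / ((1+β²)·TP + β²·FN + FP), with β²=4
= 5·52 / (5·52 + 4·5 + 38) = 0.8176

0.8176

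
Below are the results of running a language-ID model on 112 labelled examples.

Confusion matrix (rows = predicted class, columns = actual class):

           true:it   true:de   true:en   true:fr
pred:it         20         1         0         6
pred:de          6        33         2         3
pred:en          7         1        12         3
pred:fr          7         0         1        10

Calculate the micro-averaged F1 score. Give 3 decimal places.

Micro-averaging pools counts across classes: ΣTP=75, ΣFP=37, ΣFN=37.
Micro-F1 score = 2·TP/(2·TP+FP+FN) on pooled counts = 0.670 (equals overall accuracy in single-label multiclass).

0.670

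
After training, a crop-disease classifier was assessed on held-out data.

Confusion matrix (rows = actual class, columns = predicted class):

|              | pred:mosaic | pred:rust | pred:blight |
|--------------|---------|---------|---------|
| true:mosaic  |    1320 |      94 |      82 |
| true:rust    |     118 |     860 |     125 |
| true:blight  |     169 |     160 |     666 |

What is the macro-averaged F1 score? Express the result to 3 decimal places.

0.780

Per-class F1 score (2·TP/(2·TP+FP+FN)):
  mosaic: TP=1320, FP=118+169=287, FN=94+82=176 → 2640/3103 = 0.8508
  rust: TP=860, FP=94+160=254, FN=118+125=243 → 1720/2217 = 0.7758
  blight: TP=666, FP=82+125=207, FN=169+160=329 → 1332/1868 = 0.7131
Macro-F1 score = mean = (0.8508 + 0.7758 + 0.7131) / 3 = 0.780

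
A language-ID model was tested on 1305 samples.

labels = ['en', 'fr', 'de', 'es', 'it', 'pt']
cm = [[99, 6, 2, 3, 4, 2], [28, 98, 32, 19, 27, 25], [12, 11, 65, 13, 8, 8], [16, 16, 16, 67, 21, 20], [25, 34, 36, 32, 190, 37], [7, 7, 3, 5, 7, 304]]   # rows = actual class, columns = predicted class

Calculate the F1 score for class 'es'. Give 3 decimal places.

0.454

One-vs-rest for 'es': TP = diagonal; FP = other classes predicted 'es'; FN = 'es' predicted as other.
F1 score = 2·TP/(2·TP+FP+FN).
es: TP=67, FP=3+19+13+32+5=72, FN=16+16+16+21+20=89 → 134/295 = 0.4542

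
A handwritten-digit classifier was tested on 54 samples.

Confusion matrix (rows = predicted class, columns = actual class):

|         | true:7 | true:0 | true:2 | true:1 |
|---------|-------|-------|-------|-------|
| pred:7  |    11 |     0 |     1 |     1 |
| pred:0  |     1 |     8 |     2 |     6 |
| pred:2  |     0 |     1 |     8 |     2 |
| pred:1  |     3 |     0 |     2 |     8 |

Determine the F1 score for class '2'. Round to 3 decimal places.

0.667

Take TP from the diagonal, FP from the rest of the '2' prediction marginal, FN from the rest of the '2' actual marginal.
F1 score = 2·TP/(2·TP+FP+FN).
2: TP=8, FP=0+1+2=3, FN=1+2+2=5 → 16/24 = 0.6667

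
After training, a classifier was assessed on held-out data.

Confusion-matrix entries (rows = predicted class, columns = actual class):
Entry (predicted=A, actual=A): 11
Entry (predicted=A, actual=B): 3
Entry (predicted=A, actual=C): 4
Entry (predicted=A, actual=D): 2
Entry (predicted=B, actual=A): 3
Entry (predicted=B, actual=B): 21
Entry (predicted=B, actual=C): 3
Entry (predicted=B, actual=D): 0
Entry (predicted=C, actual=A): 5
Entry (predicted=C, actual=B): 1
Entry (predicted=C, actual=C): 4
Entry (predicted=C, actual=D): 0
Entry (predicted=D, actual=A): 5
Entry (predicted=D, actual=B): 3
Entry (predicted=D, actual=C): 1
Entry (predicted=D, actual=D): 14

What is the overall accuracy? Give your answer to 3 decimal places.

0.625

Accuracy = trace / total = (11+21+4+14=50) / 80 = 50/80 = 0.625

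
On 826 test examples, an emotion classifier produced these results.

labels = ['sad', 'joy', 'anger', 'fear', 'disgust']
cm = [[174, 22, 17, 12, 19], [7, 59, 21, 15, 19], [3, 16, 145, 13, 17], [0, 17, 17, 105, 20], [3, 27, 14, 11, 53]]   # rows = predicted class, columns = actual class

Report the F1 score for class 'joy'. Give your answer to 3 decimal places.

F1 score = 2·TP/(2·TP+FP+FN).
joy: TP=59, FP=7+21+15+19=62, FN=22+16+17+27=82 → 118/262 = 0.4504

0.450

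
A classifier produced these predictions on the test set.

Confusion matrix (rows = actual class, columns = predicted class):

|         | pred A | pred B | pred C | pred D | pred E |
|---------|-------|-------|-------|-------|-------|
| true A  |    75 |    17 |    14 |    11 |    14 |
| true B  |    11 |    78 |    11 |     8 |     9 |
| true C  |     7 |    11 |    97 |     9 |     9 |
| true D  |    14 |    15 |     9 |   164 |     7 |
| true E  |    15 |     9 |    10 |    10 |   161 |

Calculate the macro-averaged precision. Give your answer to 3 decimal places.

0.704

Per-class precision (TP/(TP+FP)):
  A: TP=75, FP=11+7+14+15=47 → 75/122 = 0.6148
  B: TP=78, FP=17+11+15+9=52 → 78/130 = 0.6000
  C: TP=97, FP=14+11+9+10=44 → 97/141 = 0.6879
  D: TP=164, FP=11+8+9+10=38 → 164/202 = 0.8119
  E: TP=161, FP=14+9+9+7=39 → 161/200 = 0.8050
Macro-precision = mean = (0.6148 + 0.6000 + 0.6879 + 0.8119 + 0.8050) / 5 = 0.704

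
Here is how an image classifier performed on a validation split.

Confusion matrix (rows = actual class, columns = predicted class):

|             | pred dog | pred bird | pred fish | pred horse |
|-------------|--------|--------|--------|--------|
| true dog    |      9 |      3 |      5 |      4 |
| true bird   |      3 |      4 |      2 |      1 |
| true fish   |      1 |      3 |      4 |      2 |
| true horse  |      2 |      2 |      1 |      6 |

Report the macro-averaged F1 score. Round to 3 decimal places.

Per-class F1 score (2·TP/(2·TP+FP+FN)):
  dog: TP=9, FP=3+1+2=6, FN=3+5+4=12 → 18/36 = 0.5000
  bird: TP=4, FP=3+3+2=8, FN=3+2+1=6 → 8/22 = 0.3636
  fish: TP=4, FP=5+2+1=8, FN=1+3+2=6 → 8/22 = 0.3636
  horse: TP=6, FP=4+1+2=7, FN=2+2+1=5 → 12/24 = 0.5000
Macro-F1 score = mean = (0.5000 + 0.3636 + 0.3636 + 0.5000) / 4 = 0.432

0.432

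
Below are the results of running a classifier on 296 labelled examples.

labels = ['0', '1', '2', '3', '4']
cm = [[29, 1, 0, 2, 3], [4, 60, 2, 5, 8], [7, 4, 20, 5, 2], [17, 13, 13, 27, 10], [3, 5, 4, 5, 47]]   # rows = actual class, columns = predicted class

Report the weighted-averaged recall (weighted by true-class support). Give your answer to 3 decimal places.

Per-class recall (TP/(TP+FN)):
  0: TP=29, FN=1+0+2+3=6 → 29/35 = 0.8286
  1: TP=60, FN=4+2+5+8=19 → 60/79 = 0.7595
  2: TP=20, FN=7+4+5+2=18 → 20/38 = 0.5263
  3: TP=27, FN=17+13+13+10=53 → 27/80 = 0.3375
  4: TP=47, FN=3+5+4+5=17 → 47/64 = 0.7344
Weighted-recall = Σ (supportᵢ/N)·recallᵢ with N=296: (35/296)·0.8286 + (79/296)·0.7595 + (38/296)·0.5263 + (80/296)·0.3375 + (64/296)·0.7344 = 0.618

0.618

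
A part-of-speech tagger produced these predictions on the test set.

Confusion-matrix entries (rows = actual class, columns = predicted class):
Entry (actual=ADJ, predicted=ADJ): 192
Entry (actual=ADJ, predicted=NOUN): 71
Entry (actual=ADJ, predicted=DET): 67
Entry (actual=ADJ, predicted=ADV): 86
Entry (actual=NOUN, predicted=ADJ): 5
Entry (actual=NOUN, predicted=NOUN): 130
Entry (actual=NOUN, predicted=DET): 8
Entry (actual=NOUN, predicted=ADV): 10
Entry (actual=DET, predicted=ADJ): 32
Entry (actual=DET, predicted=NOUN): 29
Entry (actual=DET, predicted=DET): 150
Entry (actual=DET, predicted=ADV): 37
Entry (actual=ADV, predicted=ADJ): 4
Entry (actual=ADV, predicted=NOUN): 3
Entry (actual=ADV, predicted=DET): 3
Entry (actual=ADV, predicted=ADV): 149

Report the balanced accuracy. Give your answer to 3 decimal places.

0.713

Balanced accuracy = mean of per-class recall.
  ADJ: recall = 192/416 = 0.4615
  NOUN: recall = 130/153 = 0.8497
  DET: recall = 150/248 = 0.6048
  ADV: recall = 149/159 = 0.9371
Mean = (0.4615 + 0.8497 + 0.6048 + 0.9371) / 4 = 0.713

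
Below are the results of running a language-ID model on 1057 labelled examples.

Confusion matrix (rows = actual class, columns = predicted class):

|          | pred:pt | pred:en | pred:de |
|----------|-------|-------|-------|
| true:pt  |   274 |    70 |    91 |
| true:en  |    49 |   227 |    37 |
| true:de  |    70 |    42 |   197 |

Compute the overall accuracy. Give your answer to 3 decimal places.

0.660

Accuracy = trace / total = (274+227+197=698) / 1057 = 698/1057 = 0.660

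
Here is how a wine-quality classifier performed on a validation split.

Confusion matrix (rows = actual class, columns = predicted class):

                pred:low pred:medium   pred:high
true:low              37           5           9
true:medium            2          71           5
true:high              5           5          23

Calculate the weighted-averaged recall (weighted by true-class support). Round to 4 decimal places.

Per-class recall (TP/(TP+FN)):
  low: TP=37, FN=5+9=14 → 37/51 = 0.72549
  medium: TP=71, FN=2+5=7 → 71/78 = 0.91026
  high: TP=23, FN=5+5=10 → 23/33 = 0.69697
Weighted-recall = Σ (supportᵢ/N)·recallᵢ with N=162: (51/162)·0.72549 + (78/162)·0.91026 + (33/162)·0.69697 = 0.8086

0.8086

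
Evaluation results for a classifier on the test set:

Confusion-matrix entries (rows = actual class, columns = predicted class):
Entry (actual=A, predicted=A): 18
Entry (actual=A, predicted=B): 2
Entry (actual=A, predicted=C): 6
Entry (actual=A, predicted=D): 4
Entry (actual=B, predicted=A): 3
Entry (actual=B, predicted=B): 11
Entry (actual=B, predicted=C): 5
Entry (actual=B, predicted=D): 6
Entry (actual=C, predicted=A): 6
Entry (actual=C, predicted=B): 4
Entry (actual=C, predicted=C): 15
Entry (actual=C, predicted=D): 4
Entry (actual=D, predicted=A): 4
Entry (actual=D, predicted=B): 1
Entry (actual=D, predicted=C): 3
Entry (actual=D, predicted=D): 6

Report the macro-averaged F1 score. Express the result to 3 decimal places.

Per-class F1 score (2·TP/(2·TP+FP+FN)):
  A: TP=18, FP=3+6+4=13, FN=2+6+4=12 → 36/61 = 0.5902
  B: TP=11, FP=2+4+1=7, FN=3+5+6=14 → 22/43 = 0.5116
  C: TP=15, FP=6+5+3=14, FN=6+4+4=14 → 30/58 = 0.5172
  D: TP=6, FP=4+6+4=14, FN=4+1+3=8 → 12/34 = 0.3529
Macro-F1 score = mean = (0.5902 + 0.5116 + 0.5172 + 0.3529) / 4 = 0.493

0.493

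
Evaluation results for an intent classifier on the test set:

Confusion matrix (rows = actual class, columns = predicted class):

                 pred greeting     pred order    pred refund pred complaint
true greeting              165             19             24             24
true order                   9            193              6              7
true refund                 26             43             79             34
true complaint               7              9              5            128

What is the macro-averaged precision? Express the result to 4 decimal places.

0.7211

Per-class precision (TP/(TP+FP)):
  greeting: TP=165, FP=9+26+7=42 → 165/207 = 0.79710
  order: TP=193, FP=19+43+9=71 → 193/264 = 0.73106
  refund: TP=79, FP=24+6+5=35 → 79/114 = 0.69298
  complaint: TP=128, FP=24+7+34=65 → 128/193 = 0.66321
Macro-precision = mean = (0.79710 + 0.73106 + 0.69298 + 0.66321) / 4 = 0.7211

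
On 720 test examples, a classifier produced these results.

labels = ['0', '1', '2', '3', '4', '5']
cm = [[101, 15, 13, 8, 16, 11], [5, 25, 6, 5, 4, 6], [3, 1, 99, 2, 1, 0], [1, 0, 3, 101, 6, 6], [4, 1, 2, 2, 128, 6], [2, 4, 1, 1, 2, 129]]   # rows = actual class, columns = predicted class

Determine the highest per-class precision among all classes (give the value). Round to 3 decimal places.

0.871

Per-class precision (TP/(TP+FP)):
  0: TP=101, FP=5+3+1+4+2=15 → 101/116 = 0.8707
  1: TP=25, FP=15+1+0+1+4=21 → 25/46 = 0.5435
  2: TP=99, FP=13+6+3+2+1=25 → 99/124 = 0.7984
  3: TP=101, FP=8+5+2+2+1=18 → 101/119 = 0.8487
  4: TP=128, FP=16+4+1+6+2=29 → 128/157 = 0.8153
  5: TP=129, FP=11+6+0+6+6=29 → 129/158 = 0.8165
Highest is class '0' with precision = 0.871.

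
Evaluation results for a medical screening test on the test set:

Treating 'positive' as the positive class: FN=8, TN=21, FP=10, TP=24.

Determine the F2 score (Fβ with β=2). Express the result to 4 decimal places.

0.7407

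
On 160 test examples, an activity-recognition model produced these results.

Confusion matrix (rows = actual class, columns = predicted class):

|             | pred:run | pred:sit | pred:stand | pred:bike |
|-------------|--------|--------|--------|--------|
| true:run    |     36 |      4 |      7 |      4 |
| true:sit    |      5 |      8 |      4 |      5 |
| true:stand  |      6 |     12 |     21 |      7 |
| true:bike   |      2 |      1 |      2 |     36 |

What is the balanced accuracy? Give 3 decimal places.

Balanced accuracy = mean of per-class recall.
  run: recall = 36/51 = 0.7059
  sit: recall = 8/22 = 0.3636
  stand: recall = 21/46 = 0.4565
  bike: recall = 36/41 = 0.8780
Mean = (0.7059 + 0.3636 + 0.4565 + 0.8780) / 4 = 0.601

0.601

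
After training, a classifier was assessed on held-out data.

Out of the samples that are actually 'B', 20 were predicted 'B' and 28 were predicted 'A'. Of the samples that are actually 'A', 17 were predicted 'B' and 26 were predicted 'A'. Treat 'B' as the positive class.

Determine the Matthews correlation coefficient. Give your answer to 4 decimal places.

0.0217

MCC = (TP·TN − FP·FN) / √((TP+FP)(TP+FN)(TN+FP)(TN+FN))
Numerator = 20·26 − 17·28 = 44
Denominator = √(37·48·43·54) = √4123872 = 2030.7319
MCC = 44 / 2030.7319 = 0.0217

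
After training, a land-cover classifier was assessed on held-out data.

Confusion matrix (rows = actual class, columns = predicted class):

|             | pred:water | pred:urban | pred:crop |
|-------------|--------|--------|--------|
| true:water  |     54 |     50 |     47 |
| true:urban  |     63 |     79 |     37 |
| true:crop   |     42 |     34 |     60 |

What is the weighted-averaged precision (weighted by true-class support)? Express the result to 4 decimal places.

Per-class precision (TP/(TP+FP)):
  water: TP=54, FP=63+42=105 → 54/159 = 0.33962
  urban: TP=79, FP=50+34=84 → 79/163 = 0.48466
  crop: TP=60, FP=47+37=84 → 60/144 = 0.41667
Weighted-precision = Σ (supportᵢ/N)·precisionᵢ with N=466: (151/466)·0.33962 + (179/466)·0.48466 + (136/466)·0.41667 = 0.4178

0.4178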